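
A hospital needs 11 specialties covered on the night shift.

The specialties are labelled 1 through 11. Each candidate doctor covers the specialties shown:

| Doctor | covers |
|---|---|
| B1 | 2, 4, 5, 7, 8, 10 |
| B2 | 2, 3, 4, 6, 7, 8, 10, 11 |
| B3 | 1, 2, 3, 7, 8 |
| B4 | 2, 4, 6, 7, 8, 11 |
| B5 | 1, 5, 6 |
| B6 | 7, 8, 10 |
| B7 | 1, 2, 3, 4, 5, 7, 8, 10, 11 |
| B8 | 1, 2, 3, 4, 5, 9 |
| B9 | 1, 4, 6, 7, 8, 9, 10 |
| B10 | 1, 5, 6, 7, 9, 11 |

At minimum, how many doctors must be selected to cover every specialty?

B2 and B8 together: B2 ∪ B8 = {1, 2, 3, 4, 5, 6, 7, 8, 9, 10, 11} — every specialty is covered.
No single doctor has all 11 specialties (the largest, B7, has 9), so 2 is optimal.

2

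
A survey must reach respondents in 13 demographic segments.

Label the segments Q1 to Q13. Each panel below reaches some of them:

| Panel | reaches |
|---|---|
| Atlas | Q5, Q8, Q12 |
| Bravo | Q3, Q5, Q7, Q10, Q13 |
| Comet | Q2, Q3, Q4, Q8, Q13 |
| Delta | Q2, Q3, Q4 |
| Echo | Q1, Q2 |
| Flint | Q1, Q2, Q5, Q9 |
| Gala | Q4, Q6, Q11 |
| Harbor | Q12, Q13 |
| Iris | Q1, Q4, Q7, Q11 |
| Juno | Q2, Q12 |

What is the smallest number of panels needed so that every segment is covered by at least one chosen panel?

4

Atlas and Bravo and Flint and Gala together: Atlas ∪ Bravo ∪ Flint ∪ Gala = {Q1, Q2, Q3, Q4, Q5, Q6, Q7, Q8, Q9, Q10, Q11, Q12, Q13} — every segment is covered.
Only Flint contains Q9, so Flint is forced; the remaining 9 segments need at least 3 more panels (each remaining panel adds at most 4) — so at least 4 panels are needed, and 4 is optimal.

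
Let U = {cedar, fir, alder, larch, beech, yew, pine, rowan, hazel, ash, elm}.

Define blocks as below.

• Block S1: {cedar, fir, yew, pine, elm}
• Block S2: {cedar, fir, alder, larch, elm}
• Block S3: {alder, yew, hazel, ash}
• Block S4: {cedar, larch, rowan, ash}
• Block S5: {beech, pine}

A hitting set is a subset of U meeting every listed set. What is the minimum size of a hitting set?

The 3 items {cedar, beech, ash} hit every block.
No choice of 2 items meets every block, so 3 is the minimum.

3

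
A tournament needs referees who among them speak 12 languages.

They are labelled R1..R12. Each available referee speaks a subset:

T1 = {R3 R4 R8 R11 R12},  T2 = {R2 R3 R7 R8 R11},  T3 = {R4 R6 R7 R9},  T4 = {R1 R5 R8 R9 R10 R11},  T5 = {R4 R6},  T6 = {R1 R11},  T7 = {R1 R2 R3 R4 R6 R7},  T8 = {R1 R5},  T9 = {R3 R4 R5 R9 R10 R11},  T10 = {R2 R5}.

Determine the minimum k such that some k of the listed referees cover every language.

T1 and T7 and T9 together: T1 ∪ T7 ∪ T9 = {R1, R2, R3, R4, R5, R6, R7, R8, R9, R10, R11, R12} — every language is covered.
Only T1 contains R12, so T1 is forced; the remaining 7 languages need at least 2 more referees (each remaining referee adds at most 4) — so at least 3 referees are needed, and 3 is optimal.

3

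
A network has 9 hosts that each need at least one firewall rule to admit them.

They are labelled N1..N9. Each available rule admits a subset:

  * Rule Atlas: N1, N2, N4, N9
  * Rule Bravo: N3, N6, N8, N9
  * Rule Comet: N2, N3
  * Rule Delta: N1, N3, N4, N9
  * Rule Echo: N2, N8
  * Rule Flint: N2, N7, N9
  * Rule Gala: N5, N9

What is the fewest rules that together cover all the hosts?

4

Take {Bravo, Delta, Flint, Gala}. Their union is {N1, N2, N3, N4, N5, N6, N7, N8, N9}, which is all 9 hosts.
Only Gala contains N5, so Gala is forced; the remaining 7 hosts need at least 3 more rules (each remaining rule adds at most 3) — so at least 4 rules are needed, and 4 is optimal.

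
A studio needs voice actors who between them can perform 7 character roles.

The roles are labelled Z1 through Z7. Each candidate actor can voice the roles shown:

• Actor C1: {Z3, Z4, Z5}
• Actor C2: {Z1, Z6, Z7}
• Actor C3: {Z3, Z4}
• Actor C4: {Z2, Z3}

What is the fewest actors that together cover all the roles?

Take {C1, C2, C4}. Their union is {Z1, Z2, Z3, Z4, Z5, Z6, Z7}, which is all 7 roles.
Each actor has at most 3 roles, and 2·3 = 6 < 7 — so at least 3 actors are needed, and 3 is optimal.

3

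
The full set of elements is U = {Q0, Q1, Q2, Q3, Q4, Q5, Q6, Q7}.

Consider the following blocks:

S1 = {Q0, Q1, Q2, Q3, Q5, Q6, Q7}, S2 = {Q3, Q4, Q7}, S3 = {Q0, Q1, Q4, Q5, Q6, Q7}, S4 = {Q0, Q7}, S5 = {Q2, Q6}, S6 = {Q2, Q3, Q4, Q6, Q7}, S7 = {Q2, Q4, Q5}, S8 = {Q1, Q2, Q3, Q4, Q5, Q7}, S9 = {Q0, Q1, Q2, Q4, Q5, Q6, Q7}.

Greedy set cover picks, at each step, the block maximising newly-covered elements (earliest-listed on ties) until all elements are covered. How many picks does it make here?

2

Greedy: pick S1 (covers 7 new) → pick S2 (covers 1 new). Total picks: 2.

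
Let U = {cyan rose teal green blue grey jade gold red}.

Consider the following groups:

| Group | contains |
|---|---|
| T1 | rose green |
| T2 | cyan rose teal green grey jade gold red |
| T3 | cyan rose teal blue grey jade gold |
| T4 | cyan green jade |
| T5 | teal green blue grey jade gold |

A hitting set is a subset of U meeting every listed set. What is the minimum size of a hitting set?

Take H = {rose, jade}. Each listed group contains at least one of these, so H is a hitting set of size 2.
No single item lies in every group, so at least 2 are needed and 2 is optimal.

2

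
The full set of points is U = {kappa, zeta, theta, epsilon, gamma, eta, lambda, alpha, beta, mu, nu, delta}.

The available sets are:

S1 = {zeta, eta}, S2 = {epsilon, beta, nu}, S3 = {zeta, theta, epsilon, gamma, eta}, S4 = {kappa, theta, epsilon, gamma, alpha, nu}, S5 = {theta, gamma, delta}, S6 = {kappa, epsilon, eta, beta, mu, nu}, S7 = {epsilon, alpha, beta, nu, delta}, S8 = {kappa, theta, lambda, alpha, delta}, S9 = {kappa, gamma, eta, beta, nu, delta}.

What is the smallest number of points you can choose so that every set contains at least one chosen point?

3

H = {zeta, epsilon, delta} meets every set (each contains at least one member of H), and |H| = 3.
The sets S1, S2, S5 are pairwise disjoint, so any hitting set needs a separate point for each — at least 3. Hence 3 is optimal.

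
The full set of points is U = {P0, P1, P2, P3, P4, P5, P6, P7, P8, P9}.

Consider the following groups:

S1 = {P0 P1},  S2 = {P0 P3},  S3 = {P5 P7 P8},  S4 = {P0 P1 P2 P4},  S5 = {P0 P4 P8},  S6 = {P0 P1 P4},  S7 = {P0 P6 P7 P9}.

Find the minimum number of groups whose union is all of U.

4

Take {S2, S3, S4, S7}. Their union is {P0, P1, P2, P3, P4, P5, P6, P7, P8, P9}, which is all 10 points.
Only S2 contains P3, so S2 is forced; the remaining 8 points need at least 3 more groups (each remaining group adds at most 3) — so at least 4 groups are needed, and 4 is optimal.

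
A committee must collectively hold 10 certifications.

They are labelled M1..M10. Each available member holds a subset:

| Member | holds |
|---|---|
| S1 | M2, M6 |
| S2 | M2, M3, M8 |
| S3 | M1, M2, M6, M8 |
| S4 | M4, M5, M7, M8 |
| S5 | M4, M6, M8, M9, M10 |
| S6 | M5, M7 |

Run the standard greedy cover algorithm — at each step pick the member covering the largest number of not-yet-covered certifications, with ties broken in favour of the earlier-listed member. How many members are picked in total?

4

Greedy: pick S5 (covers 5 new) → pick S2 (covers 2 new) → pick S4 (covers 2 new) → pick S3 (covers 1 new). Total picks: 4.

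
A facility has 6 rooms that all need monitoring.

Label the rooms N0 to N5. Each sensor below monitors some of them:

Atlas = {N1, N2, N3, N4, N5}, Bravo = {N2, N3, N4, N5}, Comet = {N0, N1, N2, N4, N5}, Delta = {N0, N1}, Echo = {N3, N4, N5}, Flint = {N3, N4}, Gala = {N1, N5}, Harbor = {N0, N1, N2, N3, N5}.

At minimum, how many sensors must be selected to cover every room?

Comet and Echo together: Comet ∪ Echo = {N0, N1, N2, N3, N4, N5} — every room is covered.
No single sensor has all 6 rooms (the largest, Atlas, has 5), so 2 is optimal.

2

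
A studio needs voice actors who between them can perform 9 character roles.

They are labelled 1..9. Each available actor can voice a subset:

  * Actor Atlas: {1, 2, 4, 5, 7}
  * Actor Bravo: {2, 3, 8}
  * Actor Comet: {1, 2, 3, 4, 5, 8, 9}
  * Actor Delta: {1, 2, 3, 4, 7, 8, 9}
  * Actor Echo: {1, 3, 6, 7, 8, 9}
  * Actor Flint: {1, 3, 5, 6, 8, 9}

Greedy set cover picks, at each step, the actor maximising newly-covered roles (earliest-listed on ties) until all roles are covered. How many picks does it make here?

2

Greedy: pick Comet (covers 7 new) → pick Echo (covers 2 new). Total picks: 2.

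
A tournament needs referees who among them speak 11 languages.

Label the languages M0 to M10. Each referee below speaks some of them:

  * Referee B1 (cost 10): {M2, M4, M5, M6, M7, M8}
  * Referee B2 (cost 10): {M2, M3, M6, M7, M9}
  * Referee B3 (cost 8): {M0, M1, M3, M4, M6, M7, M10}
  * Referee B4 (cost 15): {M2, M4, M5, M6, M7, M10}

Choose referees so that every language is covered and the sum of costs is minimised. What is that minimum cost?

B1, B2, B3 together cover every language (B1 ∪ B2 ∪ B3 = {M0, M1, M2, M3, M4, M5, M6, M7, M8, M9, M10}); total cost 10 + 10 + 8 = 28.
No covering selection has total cost below 28.

28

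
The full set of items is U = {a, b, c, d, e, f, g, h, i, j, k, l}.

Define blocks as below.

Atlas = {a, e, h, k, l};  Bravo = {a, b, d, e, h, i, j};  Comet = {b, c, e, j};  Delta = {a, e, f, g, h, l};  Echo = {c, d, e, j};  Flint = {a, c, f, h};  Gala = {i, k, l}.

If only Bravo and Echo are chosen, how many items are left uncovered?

Union of Bravo, Echo = {a, b, c, d, e, h, i, j}.
Not covered: f, g, k, l — 4 items.

4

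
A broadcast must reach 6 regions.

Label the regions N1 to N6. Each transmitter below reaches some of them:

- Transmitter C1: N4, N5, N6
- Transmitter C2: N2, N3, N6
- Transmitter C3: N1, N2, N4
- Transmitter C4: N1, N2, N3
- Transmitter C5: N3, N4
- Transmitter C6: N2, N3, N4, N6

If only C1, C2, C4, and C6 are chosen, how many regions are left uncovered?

Union of C1, C2, C4, C6 = {N1, N2, N3, N4, N5, N6} — that's every region, so 0 are uncovered.

0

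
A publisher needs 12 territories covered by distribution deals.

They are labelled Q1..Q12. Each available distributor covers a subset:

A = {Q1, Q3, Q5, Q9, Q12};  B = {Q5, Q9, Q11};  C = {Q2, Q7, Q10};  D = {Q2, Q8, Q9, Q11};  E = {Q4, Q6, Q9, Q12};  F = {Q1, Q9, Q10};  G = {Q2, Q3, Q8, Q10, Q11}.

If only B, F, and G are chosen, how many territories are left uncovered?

4

Union of B, F, G = {Q1, Q2, Q3, Q5, Q8, Q9, Q10, Q11}.
Not covered: Q4, Q6, Q7, Q12 — 4 territories.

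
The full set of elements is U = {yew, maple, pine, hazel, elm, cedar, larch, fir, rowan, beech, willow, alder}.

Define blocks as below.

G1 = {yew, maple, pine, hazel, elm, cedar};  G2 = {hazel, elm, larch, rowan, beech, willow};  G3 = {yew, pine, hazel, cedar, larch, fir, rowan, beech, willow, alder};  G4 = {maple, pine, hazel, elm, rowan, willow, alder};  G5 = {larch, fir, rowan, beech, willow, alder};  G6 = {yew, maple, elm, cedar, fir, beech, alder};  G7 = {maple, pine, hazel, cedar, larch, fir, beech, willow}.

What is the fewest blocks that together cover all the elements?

2

Take {G1, G3}. Their union is {yew, maple, pine, hazel, elm, cedar, larch, fir, rowan, beech, willow, alder}, which is all 12 elements.
No single block has all 12 elements (the largest, G3, has 10), so 2 is optimal.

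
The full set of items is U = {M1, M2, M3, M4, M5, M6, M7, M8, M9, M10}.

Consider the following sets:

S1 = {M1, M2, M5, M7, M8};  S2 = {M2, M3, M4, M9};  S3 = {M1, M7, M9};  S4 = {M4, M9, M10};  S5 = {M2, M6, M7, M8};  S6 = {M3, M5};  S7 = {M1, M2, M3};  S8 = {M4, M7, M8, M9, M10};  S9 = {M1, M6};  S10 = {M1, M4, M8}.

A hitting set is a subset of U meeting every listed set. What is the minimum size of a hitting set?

H = {M1, M4, M5, M7} meets every set (each contains at least one member of H), and |H| = 4.
No choice of 3 items meets every set, so 4 is the minimum.

4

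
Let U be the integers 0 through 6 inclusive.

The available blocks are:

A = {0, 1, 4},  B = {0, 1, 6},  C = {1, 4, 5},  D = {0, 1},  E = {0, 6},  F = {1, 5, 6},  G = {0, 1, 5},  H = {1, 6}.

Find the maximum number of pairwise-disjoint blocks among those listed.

2

C, E are pairwise disjoint (C={1,4,5}; E={0,6}).
Every remaining block overlaps one of these, and no 3 of the listed blocks are pairwise disjoint, so 2 is the maximum.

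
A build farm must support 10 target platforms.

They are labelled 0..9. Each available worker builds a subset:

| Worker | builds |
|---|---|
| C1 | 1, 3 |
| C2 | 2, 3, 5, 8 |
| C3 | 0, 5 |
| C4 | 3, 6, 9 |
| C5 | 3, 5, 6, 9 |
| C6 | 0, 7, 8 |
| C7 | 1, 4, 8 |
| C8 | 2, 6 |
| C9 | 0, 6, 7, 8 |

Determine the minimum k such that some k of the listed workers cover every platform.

Take {C5, C7, C8, C9}. Their union is {0, 1, 2, 3, 4, 5, 6, 7, 8, 9}, which is all 10 platforms.
No 3 of the 9 workers cover everything (all 84 combinations miss at least one platform), so 4 is optimal.

4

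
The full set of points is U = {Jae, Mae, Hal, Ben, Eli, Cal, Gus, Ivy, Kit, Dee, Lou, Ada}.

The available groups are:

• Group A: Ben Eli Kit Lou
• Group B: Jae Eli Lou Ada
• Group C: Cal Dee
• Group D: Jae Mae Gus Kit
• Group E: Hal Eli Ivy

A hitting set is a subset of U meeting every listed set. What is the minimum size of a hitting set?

3

The 3 points {Eli, Kit, Dee} hit every group.
The groups C, D, E are pairwise disjoint, so any hitting set needs a separate point for each — at least 3. Hence 3 is optimal.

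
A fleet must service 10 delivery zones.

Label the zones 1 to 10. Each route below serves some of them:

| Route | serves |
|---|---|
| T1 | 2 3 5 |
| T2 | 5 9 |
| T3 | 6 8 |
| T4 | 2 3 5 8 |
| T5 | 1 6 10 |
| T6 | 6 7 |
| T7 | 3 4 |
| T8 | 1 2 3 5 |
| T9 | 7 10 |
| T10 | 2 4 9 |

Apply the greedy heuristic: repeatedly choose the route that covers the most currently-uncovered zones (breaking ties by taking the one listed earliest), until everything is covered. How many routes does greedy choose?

Greedy: pick T4 (covers 4 new) → pick T5 (covers 3 new) → pick T10 (covers 2 new) → pick T6 (covers 1 new). Total picks: 4.

4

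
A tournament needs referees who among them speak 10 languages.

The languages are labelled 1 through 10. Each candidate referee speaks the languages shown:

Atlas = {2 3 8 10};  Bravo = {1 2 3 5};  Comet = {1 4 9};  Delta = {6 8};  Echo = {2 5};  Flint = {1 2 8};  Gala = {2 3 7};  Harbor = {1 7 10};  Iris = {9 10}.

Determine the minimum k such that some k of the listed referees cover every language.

Take {Bravo, Comet, Delta, Harbor}. Their union is {1, 2, 3, 4, 5, 6, 7, 8, 9, 10}, which is all 10 languages.
No 3 of the 9 referees cover everything (all 84 combinations miss at least one language), so 4 is optimal.

4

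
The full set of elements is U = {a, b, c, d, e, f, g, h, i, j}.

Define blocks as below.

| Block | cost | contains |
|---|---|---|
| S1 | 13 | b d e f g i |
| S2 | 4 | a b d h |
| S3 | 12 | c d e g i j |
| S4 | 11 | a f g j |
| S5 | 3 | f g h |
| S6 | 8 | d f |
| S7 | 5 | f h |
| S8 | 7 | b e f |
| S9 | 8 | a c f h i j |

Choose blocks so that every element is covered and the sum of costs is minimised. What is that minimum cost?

S2, S3, S5 together cover every element (S2 ∪ S3 ∪ S5 = {a, b, c, d, e, f, g, h, i, j}); total cost 4 + 12 + 3 = 19.
The greedy pick S2, S5, S9, S8 costs 22; no covering selection beats 19.

19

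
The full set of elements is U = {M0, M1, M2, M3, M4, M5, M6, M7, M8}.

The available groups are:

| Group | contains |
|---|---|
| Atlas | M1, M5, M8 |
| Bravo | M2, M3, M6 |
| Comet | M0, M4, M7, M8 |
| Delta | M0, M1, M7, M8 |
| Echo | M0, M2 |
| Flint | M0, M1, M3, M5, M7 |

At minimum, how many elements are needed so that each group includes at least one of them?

The 3 elements {M2, M7, M8} hit every group.
No choice of 2 elements meets every group, so 3 is the minimum.

3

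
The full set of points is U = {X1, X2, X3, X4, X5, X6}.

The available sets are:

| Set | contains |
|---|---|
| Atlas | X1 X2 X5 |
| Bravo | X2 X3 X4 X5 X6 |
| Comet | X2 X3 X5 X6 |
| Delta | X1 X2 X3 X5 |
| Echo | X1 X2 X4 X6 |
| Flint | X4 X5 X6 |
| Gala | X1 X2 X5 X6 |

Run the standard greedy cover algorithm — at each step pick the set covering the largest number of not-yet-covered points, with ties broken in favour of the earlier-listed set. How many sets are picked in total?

Greedy: pick Bravo (covers 5 new) → pick Atlas (covers 1 new). Total picks: 2.

2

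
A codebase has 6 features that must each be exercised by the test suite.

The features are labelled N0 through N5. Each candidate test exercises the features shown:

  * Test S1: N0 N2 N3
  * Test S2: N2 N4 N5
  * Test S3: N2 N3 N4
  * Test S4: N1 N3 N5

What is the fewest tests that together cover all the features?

3

S1 and S2 and S4 together: S1 ∪ S2 ∪ S4 = {N0, N1, N2, N3, N4, N5} — every feature is covered.
Only S1 contains N0, so S1 is forced; the remaining 3 features need at least 2 more tests (each remaining test adds at most 2) — so at least 3 tests are needed, and 3 is optimal.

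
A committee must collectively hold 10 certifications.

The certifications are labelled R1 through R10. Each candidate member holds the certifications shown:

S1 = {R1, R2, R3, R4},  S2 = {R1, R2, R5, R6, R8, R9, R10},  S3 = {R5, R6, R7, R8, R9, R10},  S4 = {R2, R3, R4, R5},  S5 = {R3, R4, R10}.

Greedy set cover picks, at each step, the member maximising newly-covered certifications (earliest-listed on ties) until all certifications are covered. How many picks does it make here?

3

Greedy: pick S2 (covers 7 new) → pick S1 (covers 2 new) → pick S3 (covers 1 new). Total picks: 3.
(The true minimum cover uses only 2 members, so greedy is not optimal here.)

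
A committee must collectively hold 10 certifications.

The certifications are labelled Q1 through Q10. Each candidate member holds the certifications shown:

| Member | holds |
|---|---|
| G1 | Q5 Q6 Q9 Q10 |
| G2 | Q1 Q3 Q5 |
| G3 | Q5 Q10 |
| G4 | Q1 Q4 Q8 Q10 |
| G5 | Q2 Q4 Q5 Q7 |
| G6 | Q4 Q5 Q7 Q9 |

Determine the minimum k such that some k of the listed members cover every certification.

G1 and G2 and G4 and G5 together: G1 ∪ G2 ∪ G4 ∪ G5 = {Q1, Q2, Q3, Q4, Q5, Q6, Q7, Q8, Q9, Q10} — every certification is covered.
Only G2 contains Q3, so G2 is forced; the remaining 7 certifications need at least 3 more members (each remaining member adds at most 3) — so at least 4 members are needed, and 4 is optimal.

4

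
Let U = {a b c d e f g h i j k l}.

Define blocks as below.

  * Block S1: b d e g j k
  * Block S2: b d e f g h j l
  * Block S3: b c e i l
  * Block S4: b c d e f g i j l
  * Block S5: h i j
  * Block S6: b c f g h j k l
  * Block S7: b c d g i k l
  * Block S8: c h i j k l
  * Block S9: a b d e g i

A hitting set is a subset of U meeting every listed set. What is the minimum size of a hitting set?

T = {b, j} meets every block (each contains at least one member of T), and |T| = 2.
No single element lies in every block, so at least 2 are needed and 2 is optimal.

2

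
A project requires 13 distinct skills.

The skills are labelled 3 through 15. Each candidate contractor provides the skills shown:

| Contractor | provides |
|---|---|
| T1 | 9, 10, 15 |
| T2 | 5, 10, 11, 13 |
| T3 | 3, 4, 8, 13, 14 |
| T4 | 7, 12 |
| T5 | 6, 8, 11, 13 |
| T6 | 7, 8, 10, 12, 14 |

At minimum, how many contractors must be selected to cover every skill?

5

T1 and T2 and T3 and T4 and T5 together: T1 ∪ T2 ∪ T3 ∪ T4 ∪ T5 = {3, 4, 5, 6, 7, 8, 9, 10, 11, 12, 13, 14, 15} — every skill is covered.
No 4 of the 6 contractors cover everything (all 15 combinations miss at least one skill), so 5 is optimal.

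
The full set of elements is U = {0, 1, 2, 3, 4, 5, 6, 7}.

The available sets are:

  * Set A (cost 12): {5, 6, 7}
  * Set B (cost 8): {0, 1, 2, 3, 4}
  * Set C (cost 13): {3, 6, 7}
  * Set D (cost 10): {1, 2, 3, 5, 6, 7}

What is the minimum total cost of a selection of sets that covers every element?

18

B, D together cover every element (B ∪ D = {0, 1, 2, 3, 4, 5, 6, 7}); total cost 8 + 10 = 18.
No covering selection has total cost below 18.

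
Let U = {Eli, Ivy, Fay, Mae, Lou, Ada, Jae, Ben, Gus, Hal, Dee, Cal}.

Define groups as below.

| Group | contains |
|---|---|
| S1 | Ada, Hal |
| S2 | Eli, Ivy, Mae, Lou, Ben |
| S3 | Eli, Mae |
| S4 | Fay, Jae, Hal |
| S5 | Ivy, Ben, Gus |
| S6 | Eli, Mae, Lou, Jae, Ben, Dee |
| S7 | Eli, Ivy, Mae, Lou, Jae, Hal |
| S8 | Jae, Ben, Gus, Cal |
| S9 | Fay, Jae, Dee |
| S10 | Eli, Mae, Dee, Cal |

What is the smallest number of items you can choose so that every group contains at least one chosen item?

The 4 items {Eli, Fay, Gus, Hal} hit every group.
The groups S1, S3, S5, S9 are pairwise disjoint, so any hitting set needs a separate item for each — at least 4. Hence 4 is optimal.

4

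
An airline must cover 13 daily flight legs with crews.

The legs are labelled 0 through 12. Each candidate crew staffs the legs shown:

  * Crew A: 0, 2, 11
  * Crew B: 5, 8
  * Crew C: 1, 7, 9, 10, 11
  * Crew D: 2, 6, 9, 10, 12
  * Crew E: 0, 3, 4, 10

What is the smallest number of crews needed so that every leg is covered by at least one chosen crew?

B and C and D and E together: B ∪ C ∪ D ∪ E = {0, 1, 2, 3, 4, 5, 6, 7, 8, 9, 10, 11, 12} — every leg is covered.
Only C contains 1, so C is forced; the remaining 8 legs need at least 3 more crews (each remaining crew adds at most 3) — so at least 4 crews are needed, and 4 is optimal.

4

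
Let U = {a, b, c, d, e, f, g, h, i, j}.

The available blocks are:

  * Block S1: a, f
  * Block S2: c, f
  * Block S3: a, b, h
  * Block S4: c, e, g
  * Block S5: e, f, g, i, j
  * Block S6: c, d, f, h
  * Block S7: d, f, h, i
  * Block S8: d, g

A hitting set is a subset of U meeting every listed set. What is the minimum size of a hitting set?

3

Take T = {b, f, g}. Each listed block contains at least one of these, so T is a hitting set of size 3.
The blocks S2, S3, S8 are pairwise disjoint, so any hitting set needs a separate element for each — at least 3. Hence 3 is optimal.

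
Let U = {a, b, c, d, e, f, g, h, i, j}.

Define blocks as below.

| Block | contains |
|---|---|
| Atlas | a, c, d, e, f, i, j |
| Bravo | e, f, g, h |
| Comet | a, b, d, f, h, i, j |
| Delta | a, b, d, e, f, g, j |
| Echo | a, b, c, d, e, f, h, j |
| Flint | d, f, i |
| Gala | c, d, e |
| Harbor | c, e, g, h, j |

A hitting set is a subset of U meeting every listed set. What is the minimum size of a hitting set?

The 2 items {d, e} hit every block.
The blocks Flint, Harbor are pairwise disjoint, so any hitting set needs a separate item for each — at least 2. Hence 2 is optimal.

2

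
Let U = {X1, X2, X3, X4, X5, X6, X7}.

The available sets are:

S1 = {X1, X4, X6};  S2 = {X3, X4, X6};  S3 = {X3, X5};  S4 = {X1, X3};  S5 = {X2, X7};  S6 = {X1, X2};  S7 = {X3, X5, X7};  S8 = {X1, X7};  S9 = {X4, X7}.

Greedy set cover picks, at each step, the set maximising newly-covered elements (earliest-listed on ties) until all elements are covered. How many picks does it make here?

Greedy: pick S1 (covers 3 new) → pick S7 (covers 3 new) → pick S5 (covers 1 new). Total picks: 3.

3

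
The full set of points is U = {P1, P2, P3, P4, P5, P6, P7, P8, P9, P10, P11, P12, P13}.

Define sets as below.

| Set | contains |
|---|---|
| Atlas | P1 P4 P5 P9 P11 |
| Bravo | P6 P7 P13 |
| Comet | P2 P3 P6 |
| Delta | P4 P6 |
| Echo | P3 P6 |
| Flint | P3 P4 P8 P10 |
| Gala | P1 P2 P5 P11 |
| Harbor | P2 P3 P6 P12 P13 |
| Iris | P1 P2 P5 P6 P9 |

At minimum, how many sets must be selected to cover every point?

Atlas and Bravo and Flint and Harbor together: Atlas ∪ Bravo ∪ Flint ∪ Harbor = {P1, P2, P3, P4, P5, P6, P7, P8, P9, P10, P11, P12, P13} — every point is covered.
No 3 of the 9 sets cover everything (all 84 combinations miss at least one point), so 4 is optimal.

4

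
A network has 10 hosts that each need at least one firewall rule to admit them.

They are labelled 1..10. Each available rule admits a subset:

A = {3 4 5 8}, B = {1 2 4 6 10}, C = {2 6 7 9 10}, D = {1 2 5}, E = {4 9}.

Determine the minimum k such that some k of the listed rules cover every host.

A and C and D together: A ∪ C ∪ D = {1, 2, 3, 4, 5, 6, 7, 8, 9, 10} — every host is covered.
Only A contains 3, so A is forced; the remaining 6 hosts need at least 2 more rules (each remaining rule adds at most 5) — so at least 3 rules are needed, and 3 is optimal.

3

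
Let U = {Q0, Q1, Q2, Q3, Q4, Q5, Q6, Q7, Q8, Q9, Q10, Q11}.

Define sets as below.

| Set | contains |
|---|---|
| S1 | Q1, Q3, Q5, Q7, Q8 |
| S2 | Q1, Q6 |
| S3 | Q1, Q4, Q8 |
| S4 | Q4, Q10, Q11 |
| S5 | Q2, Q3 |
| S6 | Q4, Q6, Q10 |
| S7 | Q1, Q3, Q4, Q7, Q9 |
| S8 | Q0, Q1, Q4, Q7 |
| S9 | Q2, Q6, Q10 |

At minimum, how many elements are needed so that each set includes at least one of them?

H = {Q1, Q2, Q10} meets every set (each contains at least one member of H), and |H| = 3.
The sets S2, S4, S5 are pairwise disjoint, so any hitting set needs a separate element for each — at least 3. Hence 3 is optimal.

3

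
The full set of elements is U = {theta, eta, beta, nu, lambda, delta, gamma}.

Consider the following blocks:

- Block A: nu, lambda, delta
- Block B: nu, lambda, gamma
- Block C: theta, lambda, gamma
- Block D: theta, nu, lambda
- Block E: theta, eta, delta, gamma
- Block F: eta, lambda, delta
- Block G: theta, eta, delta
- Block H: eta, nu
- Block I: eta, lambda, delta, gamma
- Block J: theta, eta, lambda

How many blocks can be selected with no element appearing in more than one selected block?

2

C, H are pairwise disjoint (C={theta,lambda,gamma}; H={eta,nu}).
Every remaining block overlaps one of these, and no 3 of the listed blocks are pairwise disjoint, so 2 is the maximum.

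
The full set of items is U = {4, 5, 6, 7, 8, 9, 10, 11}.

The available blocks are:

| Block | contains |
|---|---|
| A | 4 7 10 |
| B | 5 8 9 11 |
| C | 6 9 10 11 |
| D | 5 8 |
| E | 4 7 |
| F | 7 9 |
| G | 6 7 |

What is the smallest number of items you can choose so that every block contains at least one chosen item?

3

Take H = {6, 7, 8}. Each listed block contains at least one of these, so H is a hitting set of size 3.
The blocks C, D, E are pairwise disjoint, so any hitting set needs a separate item for each — at least 3. Hence 3 is optimal.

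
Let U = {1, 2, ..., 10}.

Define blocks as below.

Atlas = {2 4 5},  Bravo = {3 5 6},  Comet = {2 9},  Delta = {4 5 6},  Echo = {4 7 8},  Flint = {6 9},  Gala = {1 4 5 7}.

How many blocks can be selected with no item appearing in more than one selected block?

Bravo, Comet, Echo are pairwise disjoint (Bravo={3,5,6}; Comet={2,9}; Echo={4,7,8}).
Every remaining block overlaps one of these, and no 4 of the listed blocks are pairwise disjoint, so 3 is the maximum.

3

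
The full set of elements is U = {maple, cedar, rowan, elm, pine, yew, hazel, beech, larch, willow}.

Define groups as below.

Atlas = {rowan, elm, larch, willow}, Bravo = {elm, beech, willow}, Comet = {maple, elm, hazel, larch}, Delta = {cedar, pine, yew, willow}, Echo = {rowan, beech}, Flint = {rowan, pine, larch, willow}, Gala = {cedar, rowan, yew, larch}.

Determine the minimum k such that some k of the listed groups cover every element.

Comet, Delta, and Echo cover everything between them: the union {maple, cedar, rowan, elm, pine, yew, hazel, beech, larch, willow} is all of U.
Each group has at most 4 elements, and 2·4 = 8 < 10 — so at least 3 groups are needed, and 3 is optimal.

3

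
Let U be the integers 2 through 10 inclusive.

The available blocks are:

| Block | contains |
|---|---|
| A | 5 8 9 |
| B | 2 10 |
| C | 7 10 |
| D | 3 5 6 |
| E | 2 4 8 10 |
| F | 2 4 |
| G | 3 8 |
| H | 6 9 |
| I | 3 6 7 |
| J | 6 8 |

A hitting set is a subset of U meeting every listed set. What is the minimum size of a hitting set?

4

The 4 elements {2, 6, 7, 8} hit every block.
The blocks C, F, G, H are pairwise disjoint, so any hitting set needs a separate element for each — at least 4. Hence 4 is optimal.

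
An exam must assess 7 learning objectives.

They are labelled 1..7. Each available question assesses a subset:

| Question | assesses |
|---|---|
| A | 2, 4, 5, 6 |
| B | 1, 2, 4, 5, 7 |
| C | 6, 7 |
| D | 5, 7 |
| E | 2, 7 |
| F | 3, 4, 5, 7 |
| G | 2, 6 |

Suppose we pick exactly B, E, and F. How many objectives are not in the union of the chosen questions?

Union of B, E, F = {1, 2, 3, 4, 5, 7}.
Not covered: 6 — 1 objective.

1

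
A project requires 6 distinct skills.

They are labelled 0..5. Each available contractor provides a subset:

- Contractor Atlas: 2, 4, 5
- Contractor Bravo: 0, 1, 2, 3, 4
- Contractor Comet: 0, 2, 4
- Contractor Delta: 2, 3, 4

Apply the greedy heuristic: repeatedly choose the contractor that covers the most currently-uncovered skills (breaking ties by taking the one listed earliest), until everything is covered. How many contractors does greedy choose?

Greedy: pick Bravo (covers 5 new) → pick Atlas (covers 1 new). Total picks: 2.

2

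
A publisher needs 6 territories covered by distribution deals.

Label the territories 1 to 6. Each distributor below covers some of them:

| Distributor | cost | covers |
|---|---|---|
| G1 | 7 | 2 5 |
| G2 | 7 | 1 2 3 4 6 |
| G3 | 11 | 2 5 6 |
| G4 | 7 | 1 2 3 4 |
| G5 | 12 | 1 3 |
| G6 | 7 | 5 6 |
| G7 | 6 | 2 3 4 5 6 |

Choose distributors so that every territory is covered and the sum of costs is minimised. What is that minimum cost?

G4, G7 together cover every territory (G4 ∪ G7 = {1, 2, 3, 4, 5, 6}); total cost 7 + 6 = 13.
No covering selection has total cost below 13.

13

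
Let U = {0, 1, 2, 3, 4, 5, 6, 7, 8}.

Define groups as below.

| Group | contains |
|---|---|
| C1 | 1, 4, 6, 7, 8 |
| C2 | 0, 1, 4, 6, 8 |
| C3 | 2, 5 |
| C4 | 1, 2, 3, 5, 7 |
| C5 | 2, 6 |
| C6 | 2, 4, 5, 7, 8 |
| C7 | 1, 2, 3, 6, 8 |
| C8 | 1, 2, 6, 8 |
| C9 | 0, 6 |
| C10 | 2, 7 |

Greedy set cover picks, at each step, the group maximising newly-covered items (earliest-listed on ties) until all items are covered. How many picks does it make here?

3

Greedy: pick C1 (covers 5 new) → pick C4 (covers 3 new) → pick C2 (covers 1 new). Total picks: 3.
(The true minimum cover uses only 2 groups, so greedy is not optimal here.)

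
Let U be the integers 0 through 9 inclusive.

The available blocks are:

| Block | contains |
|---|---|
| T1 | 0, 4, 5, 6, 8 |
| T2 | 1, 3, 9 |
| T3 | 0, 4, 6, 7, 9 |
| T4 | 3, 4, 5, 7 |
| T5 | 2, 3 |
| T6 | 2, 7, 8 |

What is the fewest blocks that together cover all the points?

Take {T1, T2, T6}. Their union is {0, 1, 2, 3, 4, 5, 6, 7, 8, 9}, which is all 10 points.
Only T2 contains 1, so T2 is forced; the remaining 7 points need at least 2 more blocks (each remaining block adds at most 5) — so at least 3 blocks are needed, and 3 is optimal.

3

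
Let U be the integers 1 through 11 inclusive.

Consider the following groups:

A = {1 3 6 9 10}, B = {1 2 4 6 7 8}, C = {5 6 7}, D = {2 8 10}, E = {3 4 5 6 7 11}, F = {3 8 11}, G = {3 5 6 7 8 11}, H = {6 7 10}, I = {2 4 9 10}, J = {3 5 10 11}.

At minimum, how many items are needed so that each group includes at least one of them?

Take T = {2, 3, 6}. Each listed group contains at least one of these, so T is a hitting set of size 3.
The groups C, F, I are pairwise disjoint, so any hitting set needs a separate item for each — at least 3. Hence 3 is optimal.

3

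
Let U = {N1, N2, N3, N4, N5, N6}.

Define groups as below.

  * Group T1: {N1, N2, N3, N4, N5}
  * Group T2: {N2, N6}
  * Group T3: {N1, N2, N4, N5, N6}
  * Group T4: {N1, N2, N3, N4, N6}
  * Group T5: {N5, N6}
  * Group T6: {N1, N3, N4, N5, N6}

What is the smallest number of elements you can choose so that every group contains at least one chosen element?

2

H = {N2, N6} meets every group (each contains at least one member of H), and |H| = 2.
No single element lies in every group, so at least 2 are needed and 2 is optimal.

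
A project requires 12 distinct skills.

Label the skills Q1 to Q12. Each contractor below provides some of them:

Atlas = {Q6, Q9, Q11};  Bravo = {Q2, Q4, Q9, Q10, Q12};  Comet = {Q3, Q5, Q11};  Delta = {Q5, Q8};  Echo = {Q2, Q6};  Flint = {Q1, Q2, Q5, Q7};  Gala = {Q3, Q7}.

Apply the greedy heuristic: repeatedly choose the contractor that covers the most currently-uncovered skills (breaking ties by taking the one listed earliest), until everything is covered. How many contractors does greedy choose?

5

Greedy: pick Bravo (covers 5 new) → pick Comet (covers 3 new) → pick Flint (covers 2 new) → pick Atlas (covers 1 new) → pick Delta (covers 1 new). Total picks: 5.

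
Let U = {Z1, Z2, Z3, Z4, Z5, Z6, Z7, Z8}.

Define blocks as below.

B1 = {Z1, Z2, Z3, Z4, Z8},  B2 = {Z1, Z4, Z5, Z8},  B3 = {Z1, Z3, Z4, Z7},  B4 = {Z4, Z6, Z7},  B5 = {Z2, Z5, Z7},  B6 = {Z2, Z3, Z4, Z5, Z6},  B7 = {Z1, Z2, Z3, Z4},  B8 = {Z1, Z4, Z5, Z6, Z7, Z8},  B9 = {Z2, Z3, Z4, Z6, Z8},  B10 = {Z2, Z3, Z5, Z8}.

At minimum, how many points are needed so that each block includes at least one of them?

2

Take H = {Z4, Z5}. Each listed block contains at least one of these, so H is a hitting set of size 2.
The blocks B4, B10 are pairwise disjoint, so any hitting set needs a separate point for each — at least 2. Hence 2 is optimal.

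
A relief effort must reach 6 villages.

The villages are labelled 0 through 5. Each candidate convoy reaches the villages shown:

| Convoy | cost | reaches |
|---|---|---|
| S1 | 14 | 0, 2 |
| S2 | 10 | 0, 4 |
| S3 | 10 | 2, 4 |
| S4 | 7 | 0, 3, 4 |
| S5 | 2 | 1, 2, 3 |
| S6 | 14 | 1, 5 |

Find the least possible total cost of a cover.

23

S4, S5, S6 together cover every village (S4 ∪ S5 ∪ S6 = {0, 1, 2, 3, 4, 5}); total cost 7 + 2 + 14 = 23.
No covering selection has total cost below 23.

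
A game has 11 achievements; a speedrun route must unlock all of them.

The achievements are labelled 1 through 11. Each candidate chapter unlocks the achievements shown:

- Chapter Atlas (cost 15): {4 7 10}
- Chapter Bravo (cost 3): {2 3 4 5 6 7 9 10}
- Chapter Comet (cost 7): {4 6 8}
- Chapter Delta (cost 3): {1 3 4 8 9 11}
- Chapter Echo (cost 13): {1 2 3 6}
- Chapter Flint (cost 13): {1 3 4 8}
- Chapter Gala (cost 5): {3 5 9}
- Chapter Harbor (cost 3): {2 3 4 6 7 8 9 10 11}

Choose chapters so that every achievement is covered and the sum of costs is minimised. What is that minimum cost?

6

Bravo, Delta together cover every achievement (Bravo ∪ Delta = {1, 2, 3, 4, 5, 6, 7, 8, 9, 10, 11}); total cost 3 + 3 = 6.
The greedy pick Harbor, Bravo, Delta costs 9; no covering selection beats 6.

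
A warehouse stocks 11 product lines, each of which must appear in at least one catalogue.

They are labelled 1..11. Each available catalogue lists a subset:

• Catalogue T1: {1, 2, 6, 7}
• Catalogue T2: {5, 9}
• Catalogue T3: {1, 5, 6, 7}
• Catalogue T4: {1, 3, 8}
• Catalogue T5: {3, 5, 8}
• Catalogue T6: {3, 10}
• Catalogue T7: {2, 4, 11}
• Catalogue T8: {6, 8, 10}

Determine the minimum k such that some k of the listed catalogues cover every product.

5

Take {T2, T3, T4, T6, T7}. Their union is {1, 2, 3, 4, 5, 6, 7, 8, 9, 10, 11}, which is all 11 products.
No 4 of the 8 catalogues cover everything (all 70 combinations miss at least one product), so 5 is optimal.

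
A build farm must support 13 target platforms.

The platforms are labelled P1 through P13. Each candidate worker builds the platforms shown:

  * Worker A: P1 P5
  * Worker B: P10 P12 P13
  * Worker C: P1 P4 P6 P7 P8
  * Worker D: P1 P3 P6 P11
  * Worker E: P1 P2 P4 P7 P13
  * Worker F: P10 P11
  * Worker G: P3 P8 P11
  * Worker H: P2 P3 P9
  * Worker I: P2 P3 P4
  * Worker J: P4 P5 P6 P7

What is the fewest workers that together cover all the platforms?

5

A and B and G and H and J together: A ∪ B ∪ G ∪ H ∪ J = {P1, P2, P3, P4, P5, P6, P7, P8, P9, P10, P11, P12, P13} — every platform is covered.
No 4 of the 10 workers cover everything (all 210 combinations miss at least one platform), so 5 is optimal.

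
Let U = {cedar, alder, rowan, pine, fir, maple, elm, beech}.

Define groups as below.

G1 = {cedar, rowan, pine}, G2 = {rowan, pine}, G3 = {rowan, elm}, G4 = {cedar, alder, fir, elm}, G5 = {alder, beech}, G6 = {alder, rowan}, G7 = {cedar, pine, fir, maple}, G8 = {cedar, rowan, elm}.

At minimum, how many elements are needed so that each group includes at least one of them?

The 3 elements {alder, rowan, fir} hit every group.
The groups G3, G5, G7 are pairwise disjoint, so any hitting set needs a separate element for each — at least 3. Hence 3 is optimal.

3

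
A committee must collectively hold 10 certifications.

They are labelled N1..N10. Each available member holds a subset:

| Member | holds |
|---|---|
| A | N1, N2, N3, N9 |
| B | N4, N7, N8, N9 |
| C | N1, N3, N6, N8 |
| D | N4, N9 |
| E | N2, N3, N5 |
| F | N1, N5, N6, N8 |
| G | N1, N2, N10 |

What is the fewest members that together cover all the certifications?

B and E and F and G together: B ∪ E ∪ F ∪ G = {N1, N2, N3, N4, N5, N6, N7, N8, N9, N10} — every certification is covered.
No 3 of the 7 members cover everything (all 35 combinations miss at least one certification), so 4 is optimal.

4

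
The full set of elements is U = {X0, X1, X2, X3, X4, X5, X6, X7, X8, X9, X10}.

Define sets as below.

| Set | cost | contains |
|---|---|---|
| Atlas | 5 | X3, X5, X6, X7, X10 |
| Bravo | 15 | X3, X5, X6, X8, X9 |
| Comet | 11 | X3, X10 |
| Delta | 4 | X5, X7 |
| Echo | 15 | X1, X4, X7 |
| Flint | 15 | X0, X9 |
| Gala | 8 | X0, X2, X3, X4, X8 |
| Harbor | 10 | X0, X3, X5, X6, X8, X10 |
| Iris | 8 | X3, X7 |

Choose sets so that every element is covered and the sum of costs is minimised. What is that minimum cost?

43

Atlas, Echo, Flint, Gala together cover every element (Atlas ∪ Echo ∪ Flint ∪ Gala = {X0, X1, X2, X3, X4, X5, X6, X7, X8, X9, X10}); total cost 5 + 15 + 15 + 8 = 43.
No covering selection has total cost below 43.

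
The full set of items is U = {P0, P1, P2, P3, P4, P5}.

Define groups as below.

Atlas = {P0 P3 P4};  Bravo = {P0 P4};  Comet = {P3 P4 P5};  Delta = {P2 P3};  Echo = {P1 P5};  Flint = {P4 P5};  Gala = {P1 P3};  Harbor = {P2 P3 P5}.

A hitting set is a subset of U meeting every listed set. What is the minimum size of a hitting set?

H = {P0, P3, P5} meets every group (each contains at least one member of H), and |H| = 3.
The groups Bravo, Delta, Echo are pairwise disjoint, so any hitting set needs a separate item for each — at least 3. Hence 3 is optimal.

3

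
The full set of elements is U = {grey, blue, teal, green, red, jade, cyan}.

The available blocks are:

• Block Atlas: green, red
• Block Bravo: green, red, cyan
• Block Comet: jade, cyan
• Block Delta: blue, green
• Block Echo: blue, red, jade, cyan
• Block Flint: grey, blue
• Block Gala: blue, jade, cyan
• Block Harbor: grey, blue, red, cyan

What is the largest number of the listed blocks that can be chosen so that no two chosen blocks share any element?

3

Atlas, Comet, Flint are pairwise disjoint (Atlas={green,red}; Comet={jade,cyan}; Flint={grey,blue}).
Every remaining block overlaps one of these, and no 4 of the listed blocks are pairwise disjoint, so 3 is the maximum.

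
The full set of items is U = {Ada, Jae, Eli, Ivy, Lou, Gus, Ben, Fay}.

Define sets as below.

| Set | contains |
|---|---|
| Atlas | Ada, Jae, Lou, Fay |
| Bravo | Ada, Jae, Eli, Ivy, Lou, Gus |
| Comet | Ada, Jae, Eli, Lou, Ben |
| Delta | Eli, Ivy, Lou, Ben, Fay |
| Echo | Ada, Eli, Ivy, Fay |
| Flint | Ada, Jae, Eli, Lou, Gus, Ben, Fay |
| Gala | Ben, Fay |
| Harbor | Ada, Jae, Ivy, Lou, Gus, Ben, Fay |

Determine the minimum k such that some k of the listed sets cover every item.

2

Bravo and Harbor together: Bravo ∪ Harbor = {Ada, Jae, Eli, Ivy, Lou, Gus, Ben, Fay} — every item is covered.
No single set has all 8 items (the largest, Flint, has 7), so 2 is optimal.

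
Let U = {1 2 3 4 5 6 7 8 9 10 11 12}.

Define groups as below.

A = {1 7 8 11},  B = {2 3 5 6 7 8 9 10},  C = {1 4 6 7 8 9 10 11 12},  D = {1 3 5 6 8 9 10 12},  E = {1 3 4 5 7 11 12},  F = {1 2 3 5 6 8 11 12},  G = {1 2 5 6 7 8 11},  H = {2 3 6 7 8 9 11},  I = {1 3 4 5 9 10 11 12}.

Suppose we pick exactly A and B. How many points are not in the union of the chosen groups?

2

Union of A, B = {1, 2, 3, 5, 6, 7, 8, 9, 10, 11}.
Not covered: 4, 12 — 2 points.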